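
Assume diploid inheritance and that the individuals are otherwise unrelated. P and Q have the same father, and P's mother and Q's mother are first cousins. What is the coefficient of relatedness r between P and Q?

0.28125

With two independent routes of shared ancestry, r is the sum of the two contributions.
P and Q are related in two ways: half-sibs through their shared father (r = 1/4) and second cousins through their mothers (r = 1/32).
r = 1/4 + 1/32 = 0.28125.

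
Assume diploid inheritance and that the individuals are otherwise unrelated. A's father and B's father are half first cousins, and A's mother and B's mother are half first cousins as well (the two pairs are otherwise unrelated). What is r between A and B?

Relatedness sums over independent paths through distinct common ancestors.
A and B are related in two ways: half second cousins through their fathers (r = 1/64) and half second cousins through their mothers (r = 1/64).
r = 1/64 + 1/64 = 1/32 = 0.03125.

0.03125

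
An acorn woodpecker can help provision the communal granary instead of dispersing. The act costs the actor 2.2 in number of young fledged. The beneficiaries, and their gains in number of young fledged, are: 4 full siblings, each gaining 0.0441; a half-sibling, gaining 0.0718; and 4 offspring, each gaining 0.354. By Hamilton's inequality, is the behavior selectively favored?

No

Hamilton's rule: the trait is favored when the sum of r·B over every recipient exceeds the actor's cost C.
r to a full sibling = 0.5 (full sibs share both parents — two paths of length 2: r = 2·(1/2)^2 = 1/2).
r to a half-sibling = 0.25 (half-sibs share one parent — one path of length 2: r = (1/2)^2 = 1/4).
r to an offspring = 1/2 (one parent–offspring link: r = (1/2)^1 = 1/2).
Summing one r·B term per recipient: 4·0.5·0.0441 + 1·0.25·0.0718 + 4·0.5·0.354 = 0.81415.
0.81415 < 2.2: the indirect benefit is less than the cost.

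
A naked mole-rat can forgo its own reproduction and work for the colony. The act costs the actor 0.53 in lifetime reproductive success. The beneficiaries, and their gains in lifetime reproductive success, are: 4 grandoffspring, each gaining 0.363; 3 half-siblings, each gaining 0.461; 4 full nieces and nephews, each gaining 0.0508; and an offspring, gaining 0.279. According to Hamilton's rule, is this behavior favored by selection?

Yes

Hamilton's rule: the trait is favored when the sum of r·B over every recipient exceeds the actor's cost C.
r to a grandoffspring = 1/4 (two parent–offspring links: r = (1/2)^2 = 1/4).
r to a half-sibling = 1/4 (half-sibs share one parent — one path of length 2: r = (1/2)^2 = 1/4).
r to a full niece or nephew = 0.25 (full aunt/uncle↔niece/nephew: two paths of length 3 through the shared grandparent pair: r = 2·(1/2)^3 = 1/4).
r to an offspring = 1/2 (one parent–offspring link: r = (1/2)^1 = 1/2).
Summing one r·B term per recipient: 4·0.25·0.363 + 3·0.25·0.461 + 4·0.25·0.0508 + 1·0.5·0.279 = 0.89905.
0.89905 > 0.53: the indirect benefit exceeds the cost.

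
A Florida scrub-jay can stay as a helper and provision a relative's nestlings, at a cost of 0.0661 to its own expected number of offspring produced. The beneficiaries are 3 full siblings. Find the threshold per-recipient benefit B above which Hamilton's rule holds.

0.0441

r to a full sibling = 0.5 (full sibs share both parents — two paths of length 2: r = 2·(1/2)^2 = 1/2).
Hamilton's rule with n recipients of equal r: n·r·B > C, so B > C/(n·r) = 0.0661/(3·0.5) = 0.0441.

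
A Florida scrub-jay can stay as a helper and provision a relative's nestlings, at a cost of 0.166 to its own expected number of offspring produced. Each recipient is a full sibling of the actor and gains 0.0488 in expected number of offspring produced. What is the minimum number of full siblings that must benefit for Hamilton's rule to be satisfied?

r to a full sibling = 1/2 (full sibs share both parents — two paths of length 2: r = 2·(1/2)^2 = 1/2).
Hamilton's rule: n·r·B > C  ⇒  n > C/(r·B) = 0.166/(0.5·0.0488) = 6.803.
The smallest integer exceeding 6.803 is 7.

7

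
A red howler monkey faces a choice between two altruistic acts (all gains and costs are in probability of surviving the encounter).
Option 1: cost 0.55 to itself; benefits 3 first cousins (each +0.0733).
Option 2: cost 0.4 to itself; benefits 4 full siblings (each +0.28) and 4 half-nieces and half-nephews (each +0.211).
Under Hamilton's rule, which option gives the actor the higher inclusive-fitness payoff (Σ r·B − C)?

Option 1: r to a first cousin = 0.125.
Option 1: Σ r·B − C = (3·0.125·0.0733) − 0.55 = -0.5225125.
Option 2: r to a full sibling = 0.5.
Option 2: r to a half-niece or half-nephew = 0.125.
Option 2: Σ r·B − C = (4·0.5·0.28 + 4·0.125·0.211) − 0.4 = 0.2655.
Option 2 has the higher net inclusive-fitness payoff.

Option 2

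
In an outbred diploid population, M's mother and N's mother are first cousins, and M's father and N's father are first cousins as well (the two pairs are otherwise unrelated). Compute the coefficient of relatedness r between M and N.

Relatedness sums over independent paths through distinct common ancestors.
M and N are related in two ways: second cousins through their mothers (r = 1/32) and second cousins through their fathers (r = 1/32).
r = 1/32 + 1/32 = 1/16 = 0.0625.

0.0625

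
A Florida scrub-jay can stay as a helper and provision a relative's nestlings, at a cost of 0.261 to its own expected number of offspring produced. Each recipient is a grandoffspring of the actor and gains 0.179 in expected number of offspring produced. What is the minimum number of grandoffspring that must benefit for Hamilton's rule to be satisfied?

r to a grandoffspring = 1/4 (two parent–offspring links: r = (1/2)^2 = 1/4).
Hamilton's rule: n·r·B > C  ⇒  n > C/(r·B) = 0.261/(0.25·0.179) = 5.832.
The smallest integer exceeding 5.832 is 6.

6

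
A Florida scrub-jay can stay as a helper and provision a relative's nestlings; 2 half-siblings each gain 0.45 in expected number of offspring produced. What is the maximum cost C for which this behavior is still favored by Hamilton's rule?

0.225

r to a half-sibling = 1/4 (half-sibs share one parent — one path of length 2: r = (1/2)^2 = 1/4).
Hamilton's rule: n·r·B > C, so the trait is favored while C < n·r·B = 2·0.25·0.45 = 0.225.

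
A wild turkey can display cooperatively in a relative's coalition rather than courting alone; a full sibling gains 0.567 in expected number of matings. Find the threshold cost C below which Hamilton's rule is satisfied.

r to a full sibling = 1/2 (full sibs share both parents — two paths of length 2: r = 2·(1/2)^2 = 1/2).
Hamilton's rule: n·r·B > C, so the trait is favored while C < n·r·B = 1·0.5·0.567 = 0.2835.

0.2835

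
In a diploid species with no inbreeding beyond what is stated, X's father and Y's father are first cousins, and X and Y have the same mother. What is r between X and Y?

With two independent routes of shared ancestry, r is the sum of the two contributions.
X and Y are related in two ways: second cousins through their fathers (r = 1/32) and half-sibs through their shared mother (r = 1/4).
r = 1/32 + 1/4 = 9/32 = 0.28125.

0.28125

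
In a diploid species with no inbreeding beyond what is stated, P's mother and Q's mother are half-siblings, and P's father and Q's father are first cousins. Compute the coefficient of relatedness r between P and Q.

Independent pedigree routes through distinct common ancestors add.
P and Q are related in two ways: half first cousins through their mothers (r = 1/16) and second cousins through their fathers (r = 1/32).
r = 1/16 + 1/32 = 3/32 = 0.09375.

0.09375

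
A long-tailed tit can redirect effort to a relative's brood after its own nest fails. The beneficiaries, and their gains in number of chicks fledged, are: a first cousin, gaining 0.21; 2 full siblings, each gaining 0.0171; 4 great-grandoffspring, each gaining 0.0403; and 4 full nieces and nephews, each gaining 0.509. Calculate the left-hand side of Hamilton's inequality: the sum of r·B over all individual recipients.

0.5725

r to a first cousin = 1/8 (first cousins share one grandparent pair — two paths of length 4: r = 2·(1/2)^4 = 1/8).
r to a full sibling = 1/2 (full sibs share both parents — two paths of length 2: r = 2·(1/2)^2 = 1/2).
r to a great-grandoffspring = 0.125 (three parent–offspring links: r = (1/2)^3 = 1/8).
r to a full niece or nephew = 1/4 (full aunt/uncle↔niece/nephew: two paths of length 3 through the shared grandparent pair: r = 2·(1/2)^3 = 1/4).
Summing one r·B term per recipient: 1·0.125·0.21 + 2·0.5·0.0171 + 4·0.125·0.0403 + 4·0.25·0.509 = 0.5725.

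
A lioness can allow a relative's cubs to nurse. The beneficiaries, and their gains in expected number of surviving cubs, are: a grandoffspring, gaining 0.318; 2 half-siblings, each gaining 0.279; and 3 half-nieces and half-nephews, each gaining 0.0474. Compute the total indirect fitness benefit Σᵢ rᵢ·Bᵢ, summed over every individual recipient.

r to a grandoffspring = 1/4 (two parent–offspring links: r = (1/2)^2 = 1/4).
r to a half-sibling = 0.25 (half-sibs share one parent — one path of length 2: r = (1/2)^2 = 1/4).
r to a half-niece or half-nephew = 1/8 (half-aunt/uncle↔niece/nephew: one path of length 3: r = (1/2)^3 = 1/8).
Summing one r·B term per recipient: 1·0.25·0.318 + 2·0.25·0.279 + 3·0.125·0.0474 = 0.236775.

0.236775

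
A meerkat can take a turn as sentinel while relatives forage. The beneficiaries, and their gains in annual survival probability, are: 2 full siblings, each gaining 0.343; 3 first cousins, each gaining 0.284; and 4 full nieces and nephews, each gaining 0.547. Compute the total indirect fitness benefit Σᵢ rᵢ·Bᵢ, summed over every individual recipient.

0.9965

r to a full sibling = 1/2 (full sibs share both parents — two paths of length 2: r = 2·(1/2)^2 = 1/2).
r to a first cousin = 0.125 (first cousins share one grandparent pair — two paths of length 4: r = 2·(1/2)^4 = 1/8).
r to a full niece or nephew = 1/4 (full aunt/uncle↔niece/nephew: two paths of length 3 through the shared grandparent pair: r = 2·(1/2)^3 = 1/4).
Summing one r·B term per recipient: 2·0.5·0.343 + 3·0.125·0.284 + 4·0.25·0.547 = 0.9965.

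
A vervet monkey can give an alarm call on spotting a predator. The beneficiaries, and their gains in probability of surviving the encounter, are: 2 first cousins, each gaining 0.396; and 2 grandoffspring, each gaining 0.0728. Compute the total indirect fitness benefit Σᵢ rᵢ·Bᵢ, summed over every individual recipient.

0.1354

r to a first cousin = 0.125 (first cousins share one grandparent pair — two paths of length 4: r = 2·(1/2)^4 = 1/8).
r to a grandoffspring = 1/4 (two parent–offspring links: r = (1/2)^2 = 1/4).
Summing one r·B term per recipient: 2·0.125·0.396 + 2·0.25·0.0728 = 0.1354.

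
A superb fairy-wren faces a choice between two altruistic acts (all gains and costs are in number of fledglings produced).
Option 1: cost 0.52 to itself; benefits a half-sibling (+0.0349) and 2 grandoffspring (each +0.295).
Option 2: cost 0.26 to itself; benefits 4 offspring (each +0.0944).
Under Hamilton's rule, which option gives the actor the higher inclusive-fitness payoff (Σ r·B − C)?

Option 2

Option 1: r to a half-sibling = 0.25.
Option 1: r to a grandoffspring = 0.25.
Option 1: Σ r·B − C = (1·0.25·0.0349 + 2·0.25·0.295) − 0.52 = -0.363775.
Option 2: r to an offspring = 0.5.
Option 2: Σ r·B − C = (4·0.5·0.0944) − 0.26 = -0.0712.
Option 2 has the higher net inclusive-fitness payoff.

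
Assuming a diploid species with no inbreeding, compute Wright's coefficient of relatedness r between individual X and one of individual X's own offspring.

Each parent–offspring link contributes a factor of 1/2, and independent paths through distinct common ancestors add.
One parent–offspring link: r = (1/2)^1 = 1/2.

0.5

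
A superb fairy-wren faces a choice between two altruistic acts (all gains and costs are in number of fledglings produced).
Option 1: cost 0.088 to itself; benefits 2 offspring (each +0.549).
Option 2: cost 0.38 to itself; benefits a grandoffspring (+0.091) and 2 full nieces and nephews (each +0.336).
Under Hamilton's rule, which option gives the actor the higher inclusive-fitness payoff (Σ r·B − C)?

Option 1

Option 1: r to an offspring = 0.5.
Option 1: Σ r·B − C = (2·0.5·0.549) − 0.088 = 0.461.
Option 2: r to a grandoffspring = 0.25.
Option 2: r to a full niece or nephew = 0.25.
Option 2: Σ r·B − C = (1·0.25·0.091 + 2·0.25·0.336) − 0.38 = -0.18925.
Option 1 has the higher net inclusive-fitness payoff.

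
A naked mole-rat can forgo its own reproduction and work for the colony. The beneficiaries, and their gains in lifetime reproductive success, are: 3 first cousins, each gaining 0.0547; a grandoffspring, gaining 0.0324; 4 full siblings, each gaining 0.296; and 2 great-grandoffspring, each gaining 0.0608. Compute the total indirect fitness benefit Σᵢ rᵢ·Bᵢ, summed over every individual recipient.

r to a first cousin = 1/8 (first cousins share one grandparent pair — two paths of length 4: r = 2·(1/2)^4 = 1/8).
r to a grandoffspring = 0.25 (two parent–offspring links: r = (1/2)^2 = 1/4).
r to a full sibling = 1/2 (full sibs share both parents — two paths of length 2: r = 2·(1/2)^2 = 1/2).
r to a great-grandoffspring = 0.125 (three parent–offspring links: r = (1/2)^3 = 1/8).
Summing one r·B term per recipient: 3·0.125·0.0547 + 1·0.25·0.0324 + 4·0.5·0.296 + 2·0.125·0.0608 = 0.6358125.

0.6358125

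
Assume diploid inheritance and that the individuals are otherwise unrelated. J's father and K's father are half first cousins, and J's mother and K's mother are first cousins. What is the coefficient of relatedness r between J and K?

With two independent routes of shared ancestry, r is the sum of the two contributions.
J and K are related in two ways: half second cousins through their fathers (r = 1/64) and second cousins through their mothers (r = 1/32).
r = 1/64 + 1/32 = 3/64 = 0.046875.

0.046875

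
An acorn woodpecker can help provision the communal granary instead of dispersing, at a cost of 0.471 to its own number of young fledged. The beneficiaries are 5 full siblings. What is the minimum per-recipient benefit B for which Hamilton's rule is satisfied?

r to a full sibling = 1/2 (full sibs share both parents — two paths of length 2: r = 2·(1/2)^2 = 1/2).
Hamilton's rule with n recipients of equal r: n·r·B > C, so B > C/(n·r) = 0.471/(5·0.5) = 0.1884.

0.1884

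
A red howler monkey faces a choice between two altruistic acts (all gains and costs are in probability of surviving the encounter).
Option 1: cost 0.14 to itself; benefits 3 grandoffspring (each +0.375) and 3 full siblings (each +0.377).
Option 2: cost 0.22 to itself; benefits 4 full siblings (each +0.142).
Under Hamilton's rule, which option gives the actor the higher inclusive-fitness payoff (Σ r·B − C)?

Option 1

Option 1: r to a grandoffspring = 0.25.
Option 1: r to a full sibling = 0.5.
Option 1: Σ r·B − C = (3·0.25·0.375 + 3·0.5·0.377) − 0.14 = 0.70675.
Option 2: r to a full sibling = 0.5.
Option 2: Σ r·B − C = (4·0.5·0.142) − 0.22 = 0.064.
Option 1 has the higher net inclusive-fitness payoff.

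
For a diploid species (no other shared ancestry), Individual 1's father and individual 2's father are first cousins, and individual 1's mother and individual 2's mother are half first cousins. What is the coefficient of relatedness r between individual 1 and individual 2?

0.046875

Wright's path rule: contributions from independent ancestry routes add.
Individual 1 and individual 2 are related in two ways: second cousins through their fathers (r = 1/32) and half second cousins through their mothers (r = 1/64).
r = 1/32 + 1/64 = 3/64 = 0.046875.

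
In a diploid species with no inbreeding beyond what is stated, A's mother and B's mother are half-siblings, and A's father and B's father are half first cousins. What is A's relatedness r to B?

With two independent routes of shared ancestry, r is the sum of the two contributions.
A and B are related in two ways: half first cousins through their mothers (r = 1/16) and half second cousins through their fathers (r = 1/64).
r = 1/16 + 1/64 = 0.078125.

0.078125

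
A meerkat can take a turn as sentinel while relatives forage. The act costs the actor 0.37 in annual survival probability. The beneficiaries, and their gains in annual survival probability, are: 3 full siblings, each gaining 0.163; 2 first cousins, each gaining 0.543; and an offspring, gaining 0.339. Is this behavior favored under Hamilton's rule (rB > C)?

Yes

Hamilton's rule: the trait is favored when the sum of r·B over every recipient exceeds the actor's cost C.
r to a full sibling = 0.5 (full sibs share both parents — two paths of length 2: r = 2·(1/2)^2 = 1/2).
r to a first cousin = 0.125 (first cousins share one grandparent pair — two paths of length 4: r = 2·(1/2)^4 = 1/8).
r to an offspring = 1/2 (one parent–offspring link: r = (1/2)^1 = 1/2).
Summing one r·B term per recipient: 3·0.5·0.163 + 2·0.125·0.543 + 1·0.5·0.339 = 0.54975.
0.54975 > 0.37: the indirect benefit exceeds the cost.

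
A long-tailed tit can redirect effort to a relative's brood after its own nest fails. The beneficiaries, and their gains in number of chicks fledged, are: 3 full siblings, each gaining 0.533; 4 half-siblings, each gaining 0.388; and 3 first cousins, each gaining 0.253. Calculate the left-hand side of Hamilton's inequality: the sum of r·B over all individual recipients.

1.282375

r to a full sibling = 1/2 (full sibs share both parents — two paths of length 2: r = 2·(1/2)^2 = 1/2).
r to a half-sibling = 0.25 (half-sibs share one parent — one path of length 2: r = (1/2)^2 = 1/4).
r to a first cousin = 0.125 (first cousins share one grandparent pair — two paths of length 4: r = 2·(1/2)^4 = 1/8).
Summing one r·B term per recipient: 3·0.5·0.533 + 4·0.25·0.388 + 3·0.125·0.253 = 1.282375.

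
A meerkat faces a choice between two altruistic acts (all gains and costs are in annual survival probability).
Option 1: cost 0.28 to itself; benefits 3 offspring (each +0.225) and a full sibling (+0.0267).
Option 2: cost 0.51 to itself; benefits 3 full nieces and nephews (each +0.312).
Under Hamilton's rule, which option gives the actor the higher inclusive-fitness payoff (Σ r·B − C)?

Option 1

Option 1: r to an offspring = 0.5.
Option 1: r to a full sibling = 0.5.
Option 1: Σ r·B − C = (3·0.5·0.225 + 1·0.5·0.0267) − 0.28 = 0.07085.
Option 2: r to a full niece or nephew = 0.25.
Option 2: Σ r·B − C = (3·0.25·0.312) − 0.51 = -0.276.
Option 1 has the higher net inclusive-fitness payoff.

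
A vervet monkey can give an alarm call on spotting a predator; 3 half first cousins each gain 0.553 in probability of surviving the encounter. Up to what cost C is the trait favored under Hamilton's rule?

0.1036875

r to a half first cousin = 1/16 (half first cousins share one grandparent — one path of length 4: r = (1/2)^4 = 1/16).
Hamilton's rule: n·r·B > C, so the trait is favored while C < n·r·B = 3·0.0625·0.553 = 0.1036875.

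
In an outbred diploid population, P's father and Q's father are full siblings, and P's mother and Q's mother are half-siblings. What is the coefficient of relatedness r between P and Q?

Independent pedigree routes through distinct common ancestors add.
P and Q are related in two ways: first cousins through their fathers (r = 1/8) and half first cousins through their mothers (r = 1/16).
r = 1/8 + 1/16 = 0.1875.

0.1875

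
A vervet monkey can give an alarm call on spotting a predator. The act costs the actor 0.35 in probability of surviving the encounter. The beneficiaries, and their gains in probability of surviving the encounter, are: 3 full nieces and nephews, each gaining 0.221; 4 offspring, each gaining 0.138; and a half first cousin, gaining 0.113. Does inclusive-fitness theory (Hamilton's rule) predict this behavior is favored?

Yes

Hamilton's rule: the trait is favored when the sum of r·B over every recipient exceeds the actor's cost C.
r to a full niece or nephew = 1/4 (full aunt/uncle↔niece/nephew: two paths of length 3 through the shared grandparent pair: r = 2·(1/2)^3 = 1/4).
r to an offspring = 1/2 (one parent–offspring link: r = (1/2)^1 = 1/2).
r to a half first cousin = 1/16 (half first cousins share one grandparent — one path of length 4: r = (1/2)^4 = 1/16).
Summing one r·B term per recipient: 3·0.25·0.221 + 4·0.5·0.138 + 1·0.0625·0.113 = 0.4488125.
0.4488125 > 0.35: the indirect benefit exceeds the cost.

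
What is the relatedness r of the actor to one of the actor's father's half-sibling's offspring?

0.0625

Each parent–offspring link contributes a factor of 1/2, and independent paths through distinct common ancestors add.
Half first cousins share one grandparent — one path of length 4: r = (1/2)^4 = 1/16.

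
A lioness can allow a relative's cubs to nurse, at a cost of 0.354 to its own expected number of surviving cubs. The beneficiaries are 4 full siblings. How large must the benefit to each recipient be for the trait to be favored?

0.177

r to a full sibling = 1/2 (full sibs share both parents — two paths of length 2: r = 2·(1/2)^2 = 1/2).
Hamilton's rule with n recipients of equal r: n·r·B > C, so B > C/(n·r) = 0.354/(4·0.5) = 0.177.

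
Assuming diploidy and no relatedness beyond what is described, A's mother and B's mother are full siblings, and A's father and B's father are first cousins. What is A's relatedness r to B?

Relatedness sums over independent paths through distinct common ancestors.
A and B are related in two ways: first cousins through their mothers (r = 1/8) and second cousins through their fathers (r = 1/32).
r = 1/8 + 1/32 = 5/32 = 0.15625.

0.15625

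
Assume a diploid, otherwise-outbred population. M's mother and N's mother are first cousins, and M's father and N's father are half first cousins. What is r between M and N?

0.046875

Relatedness sums over independent paths through distinct common ancestors.
M and N are related in two ways: second cousins through their mothers (r = 1/32) and half second cousins through their fathers (r = 1/64).
r = 1/32 + 1/64 = 0.046875.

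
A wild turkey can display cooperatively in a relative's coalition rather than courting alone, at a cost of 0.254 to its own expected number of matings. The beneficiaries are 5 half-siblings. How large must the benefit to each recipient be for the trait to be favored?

r to a half-sibling = 0.25 (half-sibs share one parent — one path of length 2: r = (1/2)^2 = 1/4).
Hamilton's rule with n recipients of equal r: n·r·B > C, so B > C/(n·r) = 0.254/(5·0.25) = 0.2032.

0.2032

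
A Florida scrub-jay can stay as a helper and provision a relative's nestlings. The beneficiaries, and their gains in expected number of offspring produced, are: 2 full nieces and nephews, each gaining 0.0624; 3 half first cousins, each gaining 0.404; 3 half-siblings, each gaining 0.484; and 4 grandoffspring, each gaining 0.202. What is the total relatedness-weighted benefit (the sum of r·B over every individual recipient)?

r to a full niece or nephew = 0.25 (full aunt/uncle↔niece/nephew: two paths of length 3 through the shared grandparent pair: r = 2·(1/2)^3 = 1/4).
r to a half first cousin = 0.0625 (half first cousins share one grandparent — one path of length 4: r = (1/2)^4 = 1/16).
r to a half-sibling = 1/4 (half-sibs share one parent — one path of length 2: r = (1/2)^2 = 1/4).
r to a grandoffspring = 1/4 (two parent–offspring links: r = (1/2)^2 = 1/4).
Summing one r·B term per recipient: 2·0.25·0.0624 + 3·0.0625·0.404 + 3·0.25·0.484 + 4·0.25·0.202 = 0.67195.

0.67195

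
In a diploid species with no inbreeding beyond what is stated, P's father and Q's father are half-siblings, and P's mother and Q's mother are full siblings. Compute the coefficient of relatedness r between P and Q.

Wright's path rule: contributions from independent ancestry routes add.
P and Q are related in two ways: half first cousins through their fathers (r = 1/16) and first cousins through their mothers (r = 1/8).
r = 1/16 + 1/8 = 0.1875.

0.1875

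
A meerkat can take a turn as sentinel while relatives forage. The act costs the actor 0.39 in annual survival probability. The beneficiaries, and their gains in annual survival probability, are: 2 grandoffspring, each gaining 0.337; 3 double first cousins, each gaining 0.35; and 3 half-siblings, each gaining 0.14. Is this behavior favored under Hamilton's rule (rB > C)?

Hamilton's rule: the trait is favored when the sum of r·B over every recipient exceeds the actor's cost C.
r to a grandoffspring = 1/4 (two parent–offspring links: r = (1/2)^2 = 1/4).
r to a double first cousin = 0.25 (double first cousins share both grandparent pairs — four paths of length 4: r = 4·(1/2)^4 = 1/4).
r to a half-sibling = 0.25 (half-sibs share one parent — one path of length 2: r = (1/2)^2 = 1/4).
Summing one r·B term per recipient: 2·0.25·0.337 + 3·0.25·0.35 + 3·0.25·0.14 = 0.536.
0.536 > 0.39: the indirect benefit exceeds the cost.

Yes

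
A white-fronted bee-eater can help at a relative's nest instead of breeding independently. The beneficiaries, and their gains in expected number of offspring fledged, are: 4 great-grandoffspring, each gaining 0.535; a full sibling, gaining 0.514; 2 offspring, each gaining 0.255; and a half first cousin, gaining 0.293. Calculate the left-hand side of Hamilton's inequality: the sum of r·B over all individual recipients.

0.7978125

r to a great-grandoffspring = 1/8 (three parent–offspring links: r = (1/2)^3 = 1/8).
r to a full sibling = 1/2 (full sibs share both parents — two paths of length 2: r = 2·(1/2)^2 = 1/2).
r to an offspring = 1/2 (one parent–offspring link: r = (1/2)^1 = 1/2).
r to a half first cousin = 1/16 (half first cousins share one grandparent — one path of length 4: r = (1/2)^4 = 1/16).
Summing one r·B term per recipient: 4·0.125·0.535 + 1·0.5·0.514 + 2·0.5·0.255 + 1·0.0625·0.293 = 0.7978125.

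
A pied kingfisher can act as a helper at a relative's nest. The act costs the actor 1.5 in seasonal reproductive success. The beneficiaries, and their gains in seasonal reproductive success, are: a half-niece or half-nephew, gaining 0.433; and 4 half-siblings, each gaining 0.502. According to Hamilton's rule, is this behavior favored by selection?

Hamilton's rule: the trait is favored when the sum of r·B over every recipient exceeds the actor's cost C.
r to a half-niece or half-nephew = 1/8 (half-aunt/uncle↔niece/nephew: one path of length 3: r = (1/2)^3 = 1/8).
r to a half-sibling = 1/4 (half-sibs share one parent — one path of length 2: r = (1/2)^2 = 1/4).
Summing one r·B term per recipient: 1·0.125·0.433 + 4·0.25·0.502 = 0.556125.
0.556125 < 1.5: the indirect benefit is less than the cost.

No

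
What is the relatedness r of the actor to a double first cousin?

Double first cousins share both grandparent pairs — four paths of length 4: r = 4·(1/2)^4 = 1/4.

0.25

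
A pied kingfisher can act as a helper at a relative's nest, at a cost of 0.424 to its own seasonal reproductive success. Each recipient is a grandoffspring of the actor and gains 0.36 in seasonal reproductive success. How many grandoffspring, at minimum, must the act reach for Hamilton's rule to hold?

5

r to a grandoffspring = 1/4 (two parent–offspring links: r = (1/2)^2 = 1/4).
Hamilton's rule: n·r·B > C  ⇒  n > C/(r·B) = 0.424/(0.25·0.36) = 4.711.
The smallest integer exceeding 4.711 is 5.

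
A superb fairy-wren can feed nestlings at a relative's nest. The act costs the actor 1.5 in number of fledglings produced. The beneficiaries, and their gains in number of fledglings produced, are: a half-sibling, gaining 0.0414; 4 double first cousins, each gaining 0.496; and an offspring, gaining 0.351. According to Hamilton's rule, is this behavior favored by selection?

No

Hamilton's rule: the trait is favored when the sum of r·B over every recipient exceeds the actor's cost C.
r to a half-sibling = 0.25 (half-sibs share one parent — one path of length 2: r = (1/2)^2 = 1/4).
r to a double first cousin = 1/4 (double first cousins share both grandparent pairs — four paths of length 4: r = 4·(1/2)^4 = 1/4).
r to an offspring = 1/2 (one parent–offspring link: r = (1/2)^1 = 1/2).
Summing one r·B term per recipient: 1·0.25·0.0414 + 4·0.25·0.496 + 1·0.5·0.351 = 0.68185.
0.68185 < 1.5: the indirect benefit is less than the cost.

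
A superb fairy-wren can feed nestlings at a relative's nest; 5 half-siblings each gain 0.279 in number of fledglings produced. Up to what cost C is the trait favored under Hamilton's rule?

0.34875

r to a half-sibling = 1/4 (half-sibs share one parent — one path of length 2: r = (1/2)^2 = 1/4).
Hamilton's rule: n·r·B > C, so the trait is favored while C < n·r·B = 5·0.25·0.279 = 0.34875.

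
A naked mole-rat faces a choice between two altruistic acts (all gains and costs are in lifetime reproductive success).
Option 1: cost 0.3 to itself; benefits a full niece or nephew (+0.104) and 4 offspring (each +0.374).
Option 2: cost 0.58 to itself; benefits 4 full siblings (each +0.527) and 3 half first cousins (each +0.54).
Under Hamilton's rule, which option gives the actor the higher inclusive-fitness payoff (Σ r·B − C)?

Option 1: r to a full niece or nephew = 0.25.
Option 1: r to an offspring = 0.5.
Option 1: Σ r·B − C = (1·0.25·0.104 + 4·0.5·0.374) − 0.3 = 0.474.
Option 2: r to a full sibling = 0.5.
Option 2: r to a half first cousin = 0.0625.
Option 2: Σ r·B − C = (4·0.5·0.527 + 3·0.0625·0.54) − 0.58 = 0.57525.
Option 2 has the higher net inclusive-fitness payoff.

Option 2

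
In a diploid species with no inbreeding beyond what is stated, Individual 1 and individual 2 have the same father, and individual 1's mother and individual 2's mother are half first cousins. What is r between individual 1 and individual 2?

0.265625

Independent pedigree routes through distinct common ancestors add.
Individual 1 and individual 2 are related in two ways: half-sibs through their shared father (r = 1/4) and half second cousins through their mothers (r = 1/64).
r = 1/4 + 1/64 = 17/64 = 0.265625.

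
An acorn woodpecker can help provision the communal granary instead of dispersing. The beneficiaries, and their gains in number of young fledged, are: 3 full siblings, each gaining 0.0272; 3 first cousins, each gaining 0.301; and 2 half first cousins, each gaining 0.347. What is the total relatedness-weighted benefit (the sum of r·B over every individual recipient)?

r to a full sibling = 1/2 (full sibs share both parents — two paths of length 2: r = 2·(1/2)^2 = 1/2).
r to a first cousin = 1/8 (first cousins share one grandparent pair — two paths of length 4: r = 2·(1/2)^4 = 1/8).
r to a half first cousin = 1/16 (half first cousins share one grandparent — one path of length 4: r = (1/2)^4 = 1/16).
Summing one r·B term per recipient: 3·0.5·0.0272 + 3·0.125·0.301 + 2·0.0625·0.347 = 0.19705.

0.19705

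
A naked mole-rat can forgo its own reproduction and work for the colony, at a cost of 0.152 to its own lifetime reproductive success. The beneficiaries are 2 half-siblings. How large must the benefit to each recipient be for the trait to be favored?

r to a half-sibling = 1/4 (half-sibs share one parent — one path of length 2: r = (1/2)^2 = 1/4).
Hamilton's rule with n recipients of equal r: n·r·B > C, so B > C/(n·r) = 0.152/(2·0.25) = 0.304.

0.304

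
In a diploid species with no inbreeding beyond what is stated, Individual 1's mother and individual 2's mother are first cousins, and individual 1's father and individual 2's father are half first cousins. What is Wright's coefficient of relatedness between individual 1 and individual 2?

Relatedness sums over independent paths through distinct common ancestors.
Individual 1 and individual 2 are related in two ways: second cousins through their mothers (r = 1/32) and half second cousins through their fathers (r = 1/64).
r = 1/32 + 1/64 = 3/64 = 0.046875.

0.046875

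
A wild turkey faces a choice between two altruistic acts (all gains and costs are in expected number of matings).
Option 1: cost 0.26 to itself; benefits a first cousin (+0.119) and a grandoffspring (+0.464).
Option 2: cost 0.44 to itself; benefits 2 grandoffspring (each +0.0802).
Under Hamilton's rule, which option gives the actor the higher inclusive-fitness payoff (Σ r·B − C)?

Option 1

Option 1: r to a first cousin = 0.125.
Option 1: r to a grandoffspring = 0.25.
Option 1: Σ r·B − C = (1·0.125·0.119 + 1·0.25·0.464) − 0.26 = -0.129125.
Option 2: r to a grandoffspring = 0.25.
Option 2: Σ r·B − C = (2·0.25·0.0802) − 0.44 = -0.3999.
Option 1 has the higher net inclusive-fitness payoff.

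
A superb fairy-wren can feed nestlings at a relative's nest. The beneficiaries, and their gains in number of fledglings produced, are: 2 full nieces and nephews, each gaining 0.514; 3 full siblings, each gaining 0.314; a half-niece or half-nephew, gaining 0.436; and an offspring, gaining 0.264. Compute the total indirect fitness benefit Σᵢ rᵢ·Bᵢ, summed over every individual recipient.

r to a full niece or nephew = 0.25 (full aunt/uncle↔niece/nephew: two paths of length 3 through the shared grandparent pair: r = 2·(1/2)^3 = 1/4).
r to a full sibling = 0.5 (full sibs share both parents — two paths of length 2: r = 2·(1/2)^2 = 1/2).
r to a half-niece or half-nephew = 0.125 (half-aunt/uncle↔niece/nephew: one path of length 3: r = (1/2)^3 = 1/8).
r to an offspring = 1/2 (one parent–offspring link: r = (1/2)^1 = 1/2).
Summing one r·B term per recipient: 2·0.25·0.514 + 3·0.5·0.314 + 1·0.125·0.436 + 1·0.5·0.264 = 0.9145.

0.9145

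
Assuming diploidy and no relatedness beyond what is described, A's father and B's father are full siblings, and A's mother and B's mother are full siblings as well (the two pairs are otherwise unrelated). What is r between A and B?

0.25

With two independent routes of shared ancestry, r is the sum of the two contributions.
A and B are related in two ways: first cousins through their fathers (r = 1/8) and first cousins through their mothers (r = 1/8) — i.e. double first cousins.
r = 1/8 + 1/8 = 0.25.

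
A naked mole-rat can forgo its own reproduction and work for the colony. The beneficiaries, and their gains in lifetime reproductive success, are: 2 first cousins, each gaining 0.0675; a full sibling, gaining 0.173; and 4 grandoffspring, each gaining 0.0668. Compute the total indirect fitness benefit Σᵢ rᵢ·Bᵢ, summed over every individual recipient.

r to a first cousin = 0.125 (first cousins share one grandparent pair — two paths of length 4: r = 2·(1/2)^4 = 1/8).
r to a full sibling = 1/2 (full sibs share both parents — two paths of length 2: r = 2·(1/2)^2 = 1/2).
r to a grandoffspring = 0.25 (two parent–offspring links: r = (1/2)^2 = 1/4).
Summing one r·B term per recipient: 2·0.125·0.0675 + 1·0.5·0.173 + 4·0.25·0.0668 = 0.170175.

0.170175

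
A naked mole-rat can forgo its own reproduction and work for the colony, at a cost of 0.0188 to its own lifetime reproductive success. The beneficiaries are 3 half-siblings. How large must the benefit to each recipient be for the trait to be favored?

r to a half-sibling = 0.25 (half-sibs share one parent — one path of length 2: r = (1/2)^2 = 1/4).
Hamilton's rule with n recipients of equal r: n·r·B > C, so B > C/(n·r) = 0.0188/(3·0.25) = 0.0251.

0.0251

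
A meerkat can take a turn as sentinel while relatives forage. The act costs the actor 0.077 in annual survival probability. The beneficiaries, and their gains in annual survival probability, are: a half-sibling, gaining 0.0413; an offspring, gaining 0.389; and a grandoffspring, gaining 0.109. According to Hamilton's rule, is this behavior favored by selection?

Hamilton's rule: the trait is favored when the sum of r·B over every recipient exceeds the actor's cost C.
r to a half-sibling = 0.25 (half-sibs share one parent — one path of length 2: r = (1/2)^2 = 1/4).
r to an offspring = 0.5 (one parent–offspring link: r = (1/2)^1 = 1/2).
r to a grandoffspring = 0.25 (two parent–offspring links: r = (1/2)^2 = 1/4).
Summing one r·B term per recipient: 1·0.25·0.0413 + 1·0.5·0.389 + 1·0.25·0.109 = 0.232075.
0.232075 > 0.077: the indirect benefit exceeds the cost.

Yes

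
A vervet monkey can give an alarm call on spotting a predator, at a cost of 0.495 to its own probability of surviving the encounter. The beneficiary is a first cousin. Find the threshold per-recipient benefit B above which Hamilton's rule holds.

r to a first cousin = 1/8 (first cousins share one grandparent pair — two paths of length 4: r = 2·(1/2)^4 = 1/8).
Hamilton's rule with n recipients of equal r: n·r·B > C, so B > C/(n·r) = 0.495/(1·0.125) = 3.96.

3.96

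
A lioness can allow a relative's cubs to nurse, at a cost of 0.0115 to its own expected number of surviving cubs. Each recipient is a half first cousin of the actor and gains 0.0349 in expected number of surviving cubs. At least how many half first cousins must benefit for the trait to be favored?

6

r to a half first cousin = 1/16 (half first cousins share one grandparent — one path of length 4: r = (1/2)^4 = 1/16).
Hamilton's rule: n·r·B > C  ⇒  n > C/(r·B) = 0.0115/(0.0625·0.0349) = 5.272.
The smallest integer exceeding 5.272 is 6.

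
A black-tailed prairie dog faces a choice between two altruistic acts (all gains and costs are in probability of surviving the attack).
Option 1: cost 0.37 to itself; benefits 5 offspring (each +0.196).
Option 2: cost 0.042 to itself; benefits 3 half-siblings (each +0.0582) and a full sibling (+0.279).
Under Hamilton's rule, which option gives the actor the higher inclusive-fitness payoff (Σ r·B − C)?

Option 1: r to an offspring = 0.5.
Option 1: Σ r·B − C = (5·0.5·0.196) − 0.37 = 0.12.
Option 2: r to a half-sibling = 0.25.
Option 2: r to a full sibling = 0.5.
Option 2: Σ r·B − C = (3·0.25·0.0582 + 1·0.5·0.279) − 0.042 = 0.14115.
Option 2 has the higher net inclusive-fitness payoff.

Option 2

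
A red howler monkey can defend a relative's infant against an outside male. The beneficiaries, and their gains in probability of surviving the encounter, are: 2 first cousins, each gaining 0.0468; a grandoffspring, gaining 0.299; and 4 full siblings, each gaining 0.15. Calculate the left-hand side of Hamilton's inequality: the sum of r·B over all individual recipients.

r to a first cousin = 0.125 (first cousins share one grandparent pair — two paths of length 4: r = 2·(1/2)^4 = 1/8).
r to a grandoffspring = 0.25 (two parent–offspring links: r = (1/2)^2 = 1/4).
r to a full sibling = 0.5 (full sibs share both parents — two paths of length 2: r = 2·(1/2)^2 = 1/2).
Summing one r·B term per recipient: 2·0.125·0.0468 + 1·0.25·0.299 + 4·0.5·0.15 = 0.38645.

0.38645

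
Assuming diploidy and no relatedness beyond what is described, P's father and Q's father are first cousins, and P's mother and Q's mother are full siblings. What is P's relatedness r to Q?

0.15625

Independent pedigree routes through distinct common ancestors add.
P and Q are related in two ways: second cousins through their fathers (r = 1/32) and first cousins through their mothers (r = 1/8).
r = 1/32 + 1/8 = 5/32 = 0.15625.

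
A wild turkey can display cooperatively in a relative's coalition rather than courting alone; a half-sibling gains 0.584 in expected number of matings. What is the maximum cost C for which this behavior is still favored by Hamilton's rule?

r to a half-sibling = 0.25 (half-sibs share one parent — one path of length 2: r = (1/2)^2 = 1/4).
Hamilton's rule: n·r·B > C, so the trait is favored while C < n·r·B = 1·0.25·0.584 = 0.146.

0.146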